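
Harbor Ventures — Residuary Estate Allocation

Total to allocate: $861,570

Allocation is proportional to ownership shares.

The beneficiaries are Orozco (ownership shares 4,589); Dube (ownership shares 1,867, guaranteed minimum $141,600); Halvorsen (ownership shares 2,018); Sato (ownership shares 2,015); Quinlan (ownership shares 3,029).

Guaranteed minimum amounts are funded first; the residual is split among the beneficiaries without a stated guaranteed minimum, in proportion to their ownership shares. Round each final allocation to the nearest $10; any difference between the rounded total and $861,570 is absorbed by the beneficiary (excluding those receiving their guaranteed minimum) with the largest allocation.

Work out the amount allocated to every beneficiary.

Orozco: $283,570; Dube: $141,600; Halvorsen: $124,700; Sato: $124,520; Quinlan: $187,180

Fund the minimums — Dube $141,600. Residual $719,970.
Residual split over remaining ownership shares 11,651: Orozco 283,575.86 → $283,580; Halvorsen 124,701.70 → $124,700; Sato 124,516.31 → $124,520; Quinlan 187,176.13 → $187,180.
Rounding difference −$10 applied to Orozco → $283,570.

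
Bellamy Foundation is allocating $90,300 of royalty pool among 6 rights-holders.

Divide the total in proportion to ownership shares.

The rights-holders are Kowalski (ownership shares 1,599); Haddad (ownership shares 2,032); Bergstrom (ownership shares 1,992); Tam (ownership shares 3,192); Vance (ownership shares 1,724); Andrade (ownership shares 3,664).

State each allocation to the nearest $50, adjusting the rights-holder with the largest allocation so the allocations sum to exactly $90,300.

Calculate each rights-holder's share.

Kowalski: $10,150 · Haddad: $12,900 · Bergstrom: $12,650 · Tam: $20,300 · Vance: $10,950 · Andrade: $23,350

Sum of ownership shares: 14,203.
Raw shares: Kowalski 1,599/14,203 × $90,300 = 10,166.14; Haddad 2,032/14,203 × $90,300 = 12,919.07; Bergstrom 1,992/14,203 × $90,300 = 12,664.76; Tam 3,192/14,203 × $90,300 = 20,294.14; Vance 1,724/14,203 × $90,300 = 10,960.87; Andrade 3,664/14,203 × $90,300 = 23,295.02.
Rounded to nearest $50: Kowalski $10,150; Haddad $12,900; Bergstrom $12,650; Tam $20,300; Vance $10,950; Andrade $23,300. Sum = $90,250.
Difference $90,300 − $90,250 = +$50 applied to largest allocation (Andrade): Andrade becomes $23,350.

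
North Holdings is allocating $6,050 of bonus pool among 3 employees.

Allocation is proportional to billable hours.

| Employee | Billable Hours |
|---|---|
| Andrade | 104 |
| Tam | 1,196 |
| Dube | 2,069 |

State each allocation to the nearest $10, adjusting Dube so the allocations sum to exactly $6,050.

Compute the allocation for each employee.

Andrade: $190 | Tam: $2,150 | Dube: $3,710

Total billable hours = 3,369.
Proportional shares: Andrade 104/3,369 × $6,050 = 186.76; Tam 1,196/3,369 × $6,050 = 2,147.76; Dube 2,069/3,369 × $6,050 = 3,715.48.
Rounded to nearest $10: Andrade $190; Tam $2,150; Dube $3,720. Sum = $6,060.
Difference $6,050 − $6,060 = −$10 applied to Dube: Dube becomes $3,710.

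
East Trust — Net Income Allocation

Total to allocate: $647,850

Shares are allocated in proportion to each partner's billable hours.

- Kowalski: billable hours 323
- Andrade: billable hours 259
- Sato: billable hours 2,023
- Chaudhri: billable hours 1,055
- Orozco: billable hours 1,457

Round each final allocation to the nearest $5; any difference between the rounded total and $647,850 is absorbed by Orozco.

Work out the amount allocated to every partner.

Billable hours total: 5,117.
Unrounded shares: Kowalski 323/5,117 × $647,850 = 40,894.19; Andrade 259/5,117 × $647,850 = 32,791.31; Sato 2,023/5,117 × $647,850 = 256,126.74; Chaudhri 1,055/5,117 × $647,850 = 133,570.79; Orozco 1,457/5,117 × $647,850 = 184,466.96.
At nearest $5: Kowalski $40,895; Andrade $32,790; Sato $256,125; Chaudhri $133,570; Orozco $184,465. Sum = $647,845.
Difference $647,850 − $647,845 = +$5 applied to Orozco: Orozco becomes $184,470.

Kowalski: $40,895; Andrade: $32,790; Sato: $256,125; Chaudhri: $133,570; Orozco: $184,470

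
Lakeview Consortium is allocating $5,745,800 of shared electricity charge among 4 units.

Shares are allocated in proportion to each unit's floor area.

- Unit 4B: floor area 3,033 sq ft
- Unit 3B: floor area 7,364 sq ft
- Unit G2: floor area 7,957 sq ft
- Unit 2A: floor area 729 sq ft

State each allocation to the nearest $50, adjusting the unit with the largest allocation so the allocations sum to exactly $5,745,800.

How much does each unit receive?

Combined floor area = 19,083.
Proportional shares: Unit 4B 3,033/19,083 × $5,745,800 = 913,221.79; Unit 3B 7,364/19,083 × $5,745,800 = 2,217,265.17; Unit G2 7,957/19,083 × $5,745,800 = 2,395,814.63; Unit 2A 729/19,083 × $5,745,800 = 219,498.41.
Rounded to nearest $50: Unit 4B $913,200; Unit 3B $2,217,250; Unit G2 $2,395,800; Unit 2A $219,500. Sum = $5,745,750.
Difference $5,745,800 − $5,745,750 = +$50 applied to largest allocation (Unit G2): Unit G2 becomes $2,395,850.

Unit 4B: $913,200 | Unit 3B: $2,217,250 | Unit G2: $2,395,850 | Unit 2A: $219,500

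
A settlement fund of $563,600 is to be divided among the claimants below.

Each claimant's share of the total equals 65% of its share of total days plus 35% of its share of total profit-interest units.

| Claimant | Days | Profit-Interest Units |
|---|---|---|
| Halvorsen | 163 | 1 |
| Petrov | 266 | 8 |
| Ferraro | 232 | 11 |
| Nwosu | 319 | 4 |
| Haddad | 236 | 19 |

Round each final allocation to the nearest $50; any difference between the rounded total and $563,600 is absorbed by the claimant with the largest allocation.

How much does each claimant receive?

Halvorsen: $53,700 · Petrov: $116,850 · Ferraro: $120,350 · Nwosu: $114,450 · Haddad: $158,250

Totals — days 1,216, profit-interest units 43.
Composite weights (65% days + 35% profit-interest units): Halvorsen 0.0953; Petrov 0.2073; Ferraro 0.2135; Nwosu 0.2031; Haddad 0.2808.
Pro-rata amounts: Halvorsen 53,693.87; Petrov 116,836.41; Ferraro 120,355.68; Nwosu 114,453.76; Haddad 158,260.28.
After rounding ($50): Halvorsen $53,700; Petrov $116,850; Ferraro $120,350; Nwosu $114,450; Haddad $158,250. Sum = $563,600.
Sum already equals the total — no adjustment.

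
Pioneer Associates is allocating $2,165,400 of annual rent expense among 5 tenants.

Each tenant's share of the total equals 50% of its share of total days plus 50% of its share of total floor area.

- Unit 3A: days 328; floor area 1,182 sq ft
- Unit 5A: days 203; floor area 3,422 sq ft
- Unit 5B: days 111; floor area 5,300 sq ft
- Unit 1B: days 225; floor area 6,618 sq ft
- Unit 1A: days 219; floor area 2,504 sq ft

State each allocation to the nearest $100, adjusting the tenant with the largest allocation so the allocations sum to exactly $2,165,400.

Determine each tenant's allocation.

Totals — days 1,086, floor area 19,026.
Combined weights (50% days + 50% floor area): Unit 3A 0.1821; Unit 5A 0.1834; Unit 5B 0.1904; Unit 1B 0.2775; Unit 1A 0.1666.
Proportional shares: Unit 3A 394,266.61; Unit 5A 397,116.64; Unit 5B 412,266.30; Unit 1B 600,922.45; Unit 1A 360,828.00.
Rounded to nearest $100: Unit 3A $394,300; Unit 5A $397,100; Unit 5B $412,300; Unit 1B $600,900; Unit 1A $360,800. Sum = $2,165,400.
Sum already equals the total — no adjustment.

Unit 3A: $394,300 · Unit 5A: $397,100 · Unit 5B: $412,300 · Unit 1B: $600,900 · Unit 1A: $360,800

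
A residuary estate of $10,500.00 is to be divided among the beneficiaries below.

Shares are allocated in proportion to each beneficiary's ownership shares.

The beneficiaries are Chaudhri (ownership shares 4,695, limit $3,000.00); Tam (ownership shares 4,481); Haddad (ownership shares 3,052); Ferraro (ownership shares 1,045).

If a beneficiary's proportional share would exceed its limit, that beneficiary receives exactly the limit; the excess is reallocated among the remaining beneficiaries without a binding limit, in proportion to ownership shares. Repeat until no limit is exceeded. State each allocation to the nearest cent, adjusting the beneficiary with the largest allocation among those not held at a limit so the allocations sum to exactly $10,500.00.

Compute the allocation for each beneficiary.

Combined ownership shares = 13,273.
Unconstrained shares: Chaudhri 3,714.1189; Tam 3,544.8278; Haddad 2,414.37505; Ferraro 826.6782.
Held at cap: Chaudhri ($3,000.00); remaining pool $7,500.00 reallocated over remaining ownership shares 8,578.
Remaining shares: Tam 3,917.8713 → $3,917.87; Haddad 2,668.4542 → $2,668.45; Ferraro 913.6745 → $913.67.
Rounding difference +$0.01 applied to Tam → $3,917.88.

Chaudhri: $3,000.00; Tam: $3,917.88; Haddad: $2,668.45; Ferraro: $913.67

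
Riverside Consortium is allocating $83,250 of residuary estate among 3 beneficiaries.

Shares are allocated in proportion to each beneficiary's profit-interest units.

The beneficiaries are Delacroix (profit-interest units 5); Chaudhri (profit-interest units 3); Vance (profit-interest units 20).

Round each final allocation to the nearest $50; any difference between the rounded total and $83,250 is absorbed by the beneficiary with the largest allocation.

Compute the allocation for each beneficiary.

Combined profit-interest units = 28.
Proportional shares: Delacroix 5/28 × $83,250 = 14,866.07; Chaudhri 3/28 × $83,250 = 8,919.64; Vance 20/28 × $83,250 = 59,464.29.
After rounding ($50): Delacroix $14,850; Chaudhri $8,900; Vance $59,450. Sum = $83,200.
Difference $83,250 − $83,200 = +$50 applied to largest allocation (Vance): Vance becomes $59,500.

Delacroix: $14,850 · Chaudhri: $8,900 · Vance: $59,500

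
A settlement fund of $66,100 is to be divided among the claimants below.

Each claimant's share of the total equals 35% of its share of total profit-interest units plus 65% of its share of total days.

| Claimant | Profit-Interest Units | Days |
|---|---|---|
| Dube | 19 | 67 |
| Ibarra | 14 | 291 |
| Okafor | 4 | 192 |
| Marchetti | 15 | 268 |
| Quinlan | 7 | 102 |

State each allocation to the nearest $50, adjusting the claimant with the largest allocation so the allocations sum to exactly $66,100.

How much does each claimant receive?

Totals — profit-interest units 59, days 920.
Composite weights (35% profit-interest units + 65% days): Dube 0.1600; Ibarra 0.2886; Okafor 0.1594; Marchetti 0.2783; Quinlan 0.1136.
Raw shares: Dube 10,579.23; Ibarra 19,079.68; Okafor 10,535.08; Marchetti 18,397.67; Quinlan 7,508.34.
At nearest $50: Dube $10,600; Ibarra $19,100; Okafor $10,550; Marchetti $18,400; Quinlan $7,500. Sum = $66,150.
Difference $66,100 − $66,150 = −$50 applied to largest allocation (Ibarra): Ibarra becomes $19,050.

Dube: $10,600 | Ibarra: $19,050 | Okafor: $10,550 | Marchetti: $18,400 | Quinlan: $7,500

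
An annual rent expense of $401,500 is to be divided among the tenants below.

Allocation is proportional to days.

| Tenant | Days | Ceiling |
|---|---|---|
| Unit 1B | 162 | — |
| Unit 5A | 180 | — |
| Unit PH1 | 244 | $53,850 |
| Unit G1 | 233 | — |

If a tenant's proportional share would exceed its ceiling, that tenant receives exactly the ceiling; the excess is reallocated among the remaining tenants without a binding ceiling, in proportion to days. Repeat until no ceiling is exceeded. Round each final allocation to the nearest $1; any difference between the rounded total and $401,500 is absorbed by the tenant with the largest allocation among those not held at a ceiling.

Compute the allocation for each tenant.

Sum of days: 819.
Proportional shares (ignoring caps): Unit 1B 79,417.58; Unit 5A 88,241.76; Unit PH1 119,616.61; Unit G1 114,224.05.
Capped: Unit PH1 ($53,850); remaining pool $347,650 reallocated over remaining days 575.
Remaining shares: Unit 1B 97,946.61 → $97,947; Unit 5A 108,829.57 → $108,830; Unit G1 140,873.83 → $140,874.
Rounding difference −$1 applied to Unit G1 → $140,873.

Unit 1B: $97,947; Unit 5A: $108,830; Unit PH1: $53,850; Unit G1: $140,873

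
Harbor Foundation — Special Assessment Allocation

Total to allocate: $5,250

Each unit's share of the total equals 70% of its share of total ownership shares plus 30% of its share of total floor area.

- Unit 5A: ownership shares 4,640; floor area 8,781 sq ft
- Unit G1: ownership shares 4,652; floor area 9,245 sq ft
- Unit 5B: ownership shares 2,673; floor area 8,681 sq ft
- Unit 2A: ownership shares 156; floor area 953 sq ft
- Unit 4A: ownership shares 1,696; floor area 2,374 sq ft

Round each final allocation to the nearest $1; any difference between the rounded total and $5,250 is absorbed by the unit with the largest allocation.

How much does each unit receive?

Unit 5A: $1,695; Unit G1: $1,722; Unit 5B: $1,166; Unit 2A: $91; Unit 4A: $576

Totals — ownership shares 13,817, floor area 30,034.
Composite weights (70% ownership shares + 30% floor area): Unit 5A 0.3228; Unit G1 0.3280; Unit 5B 0.2221; Unit 2A 0.0174; Unit 4A 0.1096.
Raw shares: Unit 5A 1,694.61; Unit G1 1,722.14; Unit 5B 1,166.19; Unit 2A 91.47; Unit 4A 575.59.
After rounding ($1): Unit 5A $1,695; Unit G1 $1,722; Unit 5B $1,166; Unit 2A $91; Unit 4A $576. Sum = $5,250.
No rounding difference to absorb.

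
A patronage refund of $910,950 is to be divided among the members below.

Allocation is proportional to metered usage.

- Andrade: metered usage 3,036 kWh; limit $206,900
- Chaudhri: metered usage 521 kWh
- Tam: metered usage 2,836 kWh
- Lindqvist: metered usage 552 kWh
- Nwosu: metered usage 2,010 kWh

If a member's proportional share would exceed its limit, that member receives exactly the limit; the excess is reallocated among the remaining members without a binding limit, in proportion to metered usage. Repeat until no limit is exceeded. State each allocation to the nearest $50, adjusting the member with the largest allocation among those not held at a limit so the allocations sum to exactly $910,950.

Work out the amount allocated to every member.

Sum of metered usage: 8,955.
Unconstrained shares: Andrade 308,837.99; Chaudhri 52,998.88; Tam 288,492.93; Lindqvist 56,152.36; Nwosu 204,467.84.
Cap binds for Andrade ($206,900); balance $704,050 reallocated over remaining metered usage 5,919.
Redistributed shares: Chaudhri 61,971.63 → $61,950; Tam 337,334.99 → $337,350; Lindqvist 65,659.00 → $65,650; Nwosu 239,084.39 → $239,100.

Andrade: $206,900 | Chaudhri: $61,950 | Tam: $337,350 | Lindqvist: $65,650 | Nwosu: $239,100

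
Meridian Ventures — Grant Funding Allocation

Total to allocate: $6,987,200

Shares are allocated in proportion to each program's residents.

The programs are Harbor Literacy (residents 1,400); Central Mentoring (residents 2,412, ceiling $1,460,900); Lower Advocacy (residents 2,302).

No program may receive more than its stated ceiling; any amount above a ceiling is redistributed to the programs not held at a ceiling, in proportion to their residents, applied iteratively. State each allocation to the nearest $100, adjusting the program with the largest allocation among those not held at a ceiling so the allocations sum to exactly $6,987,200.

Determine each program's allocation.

Residents total: 6,114.
Proportional shares (ignoring caps): Harbor Literacy 1,599,947.66; Central Mentoring 2,756,481.26; Lower Advocacy 2,630,771.08.
Held at cap: Central Mentoring ($1,460,900); remaining pool $5,526,300 reallocated over remaining residents 3,702.
Redistributed shares: Harbor Literacy 2,089,902.76 → $2,089,900; Lower Advocacy 3,436,397.24 → $3,436,400.

Harbor Literacy: $2,089,900 · Central Mentoring: $1,460,900 · Lower Advocacy: $3,436,400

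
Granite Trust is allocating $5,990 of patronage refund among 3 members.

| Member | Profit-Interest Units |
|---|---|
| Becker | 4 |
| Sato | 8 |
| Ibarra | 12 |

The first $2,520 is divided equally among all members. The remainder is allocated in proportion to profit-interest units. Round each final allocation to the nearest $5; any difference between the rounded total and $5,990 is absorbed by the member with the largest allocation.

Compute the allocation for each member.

$2,520 shared equally gives $840 per member.
Remainder $3,470 by profit-interest units (total 24): Becker 578.33 → $580; Sato 1,156.67 → $1,155; Ibarra 1,735.00 → $1,735.
Totals: Becker $840 + $580 = $1,420; Sato $840 + $1,155 = $1,995; Ibarra $840 + $1,735 = $2,575.

Becker: $1,420; Sato: $1,995; Ibarra: $2,575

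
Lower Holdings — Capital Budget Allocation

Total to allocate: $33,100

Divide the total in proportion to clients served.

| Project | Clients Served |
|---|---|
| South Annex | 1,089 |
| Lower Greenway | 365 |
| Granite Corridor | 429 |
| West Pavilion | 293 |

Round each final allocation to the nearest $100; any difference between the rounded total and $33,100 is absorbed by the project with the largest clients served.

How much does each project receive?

South Annex: $16,500 | Lower Greenway: $5,600 | Granite Corridor: $6,500 | West Pavilion: $4,500

Clients served total: 2,176.
Unrounded shares: South Annex 1,089/2,176 × $33,100 = 16,565.21; Lower Greenway 365/2,176 × $33,100 = 5,552.16; Granite Corridor 429/2,176 × $33,100 = 6,525.69; West Pavilion 293/2,176 × $33,100 = 4,456.94.
After rounding ($100): South Annex $16,600; Lower Greenway $5,600; Granite Corridor $6,500; West Pavilion $4,500. Sum = $33,200.
Difference $33,100 − $33,200 = −$100 applied to largest clients served (South Annex): South Annex becomes $16,500.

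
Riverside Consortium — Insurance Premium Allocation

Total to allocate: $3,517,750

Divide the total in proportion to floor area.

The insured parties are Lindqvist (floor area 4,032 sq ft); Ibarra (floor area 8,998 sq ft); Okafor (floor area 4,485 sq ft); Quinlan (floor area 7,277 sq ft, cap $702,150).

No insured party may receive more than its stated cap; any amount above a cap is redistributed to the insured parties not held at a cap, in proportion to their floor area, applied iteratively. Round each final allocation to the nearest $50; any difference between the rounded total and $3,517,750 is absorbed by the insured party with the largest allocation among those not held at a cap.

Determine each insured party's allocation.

Sum of floor area: 24,792.
Pro-rata shares before constraints: Lindqvist 572,102.61; Ibarra 1,276,730.98; Okafor 636,379.02; Quinlan 1,032,537.38.
Held at cap: Quinlan ($702,150); remaining pool $2,815,600 reallocated over remaining floor area 17,515.
Shares after redistribution: Lindqvist 648,158.68 → $648,150; Ibarra 1,446,461.25 → $1,446,450; Okafor 720,980.07 → $721,000.

Lindqvist: $648,150; Ibarra: $1,446,450; Okafor: $721,000; Quinlan: $702,150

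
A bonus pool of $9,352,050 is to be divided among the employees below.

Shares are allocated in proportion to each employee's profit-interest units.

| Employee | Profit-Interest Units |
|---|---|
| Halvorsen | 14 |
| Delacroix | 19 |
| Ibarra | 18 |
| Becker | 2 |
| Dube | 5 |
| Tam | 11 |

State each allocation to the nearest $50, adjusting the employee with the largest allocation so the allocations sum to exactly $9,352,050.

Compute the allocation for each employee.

Combined profit-interest units = 69.
Proportional shares: Halvorsen 14/69 × $9,352,050 = 1,897,517.39; Delacroix 19/69 × $9,352,050 = 2,575,202.17; Ibarra 18/69 × $9,352,050 = 2,439,665.22; Becker 2/69 × $9,352,050 = 271,073.91; Dube 5/69 × $9,352,050 = 677,684.78; Tam 11/69 × $9,352,050 = 1,490,906.52.
At nearest $50: Halvorsen $1,897,500; Delacroix $2,575,200; Ibarra $2,439,650; Becker $271,050; Dube $677,700; Tam $1,490,900. Sum = $9,352,000.
Difference $9,352,050 − $9,352,000 = +$50 applied to largest allocation (Delacroix): Delacroix becomes $2,575,250.

Halvorsen: $1,897,500 | Delacroix: $2,575,250 | Ibarra: $2,439,650 | Becker: $271,050 | Dube: $677,700 | Tam: $1,490,900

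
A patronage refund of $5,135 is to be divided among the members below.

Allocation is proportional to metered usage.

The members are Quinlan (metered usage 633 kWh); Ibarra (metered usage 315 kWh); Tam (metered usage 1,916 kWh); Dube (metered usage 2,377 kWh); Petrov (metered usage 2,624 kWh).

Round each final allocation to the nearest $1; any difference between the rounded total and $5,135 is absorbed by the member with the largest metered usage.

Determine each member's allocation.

Quinlan: $413 · Ibarra: $206 · Tam: $1,251 · Dube: $1,552 · Petrov: $1,713

Metered usage total: 633 + 315 + 1,916 + 2,377 + 2,624 = 7,865.
Raw shares: Quinlan 413.28; Ibarra 205.66; Tam 1,250.94; Dube 1,551.93; Petrov 1,713.19.
Rounded to nearest $1: Quinlan $413; Ibarra $206; Tam $1,251; Dube $1,552; Petrov $1,713. Sum = $5,135.
No rounding difference to absorb.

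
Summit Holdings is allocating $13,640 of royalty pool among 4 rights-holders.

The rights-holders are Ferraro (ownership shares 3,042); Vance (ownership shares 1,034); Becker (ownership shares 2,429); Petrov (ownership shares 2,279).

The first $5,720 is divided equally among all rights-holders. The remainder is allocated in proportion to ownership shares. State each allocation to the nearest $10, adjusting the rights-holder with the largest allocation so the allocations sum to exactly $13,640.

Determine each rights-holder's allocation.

Ferraro: $4,180 · Vance: $2,360 · Becker: $3,620 · Petrov: $3,480

Equal tier: $5,720 ÷ 4 = $1,430 apiece.
Remainder $7,920 by ownership shares (total 8,784): Ferraro 2,742.79 → $2,740; Vance 932.30 → $930; Becker 2,190.08 → $2,190; Petrov 2,054.84 → $2,050.
Rounding difference +$10 on remainder applied to Ferraro.
Totals: Ferraro $1,430 + $2,750 = $4,180; Vance $1,430 + $930 = $2,360; Becker $1,430 + $2,190 = $3,620; Petrov $1,430 + $2,050 = $3,480.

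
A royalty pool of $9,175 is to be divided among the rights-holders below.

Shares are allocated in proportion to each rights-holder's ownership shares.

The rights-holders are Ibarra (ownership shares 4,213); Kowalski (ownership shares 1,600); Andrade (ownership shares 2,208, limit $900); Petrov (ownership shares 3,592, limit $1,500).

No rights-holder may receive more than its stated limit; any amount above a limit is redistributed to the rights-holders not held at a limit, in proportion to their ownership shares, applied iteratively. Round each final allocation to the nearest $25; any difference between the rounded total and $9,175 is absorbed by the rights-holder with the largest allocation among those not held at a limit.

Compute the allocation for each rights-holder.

Sum of ownership shares: 11,613.
Proportional shares (ignoring caps): Ibarra 3,328.53; Kowalski 1,264.10; Andrade 1,744.46; Petrov 2,837.91.
Capped: Andrade ($900), Petrov ($1,500); remaining pool $6,775 reallocated over remaining ownership shares 5,813.
Redistributed shares: Ibarra 4,910.21 → $4,900; Kowalski 1,864.79 → $1,875.

Ibarra: $4,900; Kowalski: $1,875; Andrade: $900; Petrov: $1,500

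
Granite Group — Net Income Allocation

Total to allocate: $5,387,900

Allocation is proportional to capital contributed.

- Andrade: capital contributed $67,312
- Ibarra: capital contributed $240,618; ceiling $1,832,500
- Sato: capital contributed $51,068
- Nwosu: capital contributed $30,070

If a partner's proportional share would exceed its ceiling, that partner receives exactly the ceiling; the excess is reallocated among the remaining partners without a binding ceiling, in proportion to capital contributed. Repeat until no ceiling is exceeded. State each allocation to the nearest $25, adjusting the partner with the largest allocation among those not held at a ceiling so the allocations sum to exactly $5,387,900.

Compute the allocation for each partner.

Andrade: $1,612,150 | Ibarra: $1,832,500 | Sato: $1,223,075 | Nwosu: $720,175

Sum of capital contributed: 389,068.
Pro-rata shares before constraints: Andrade 932,151.51; Ibarra 3,332,131.46; Sato 707,201.00; Nwosu 416,416.03.
Held at cap: Ibarra ($1,832,500); residual $3,555,400 reallocated over remaining capital contributed 148,450.
Redistributed shares: Andrade 1,612,132.60 → $1,612,125; Sato 1,223,086.34 → $1,223,075; Nwosu 720,181.06 → $720,175.
Rounding difference +$25 applied to Andrade → $1,612,150.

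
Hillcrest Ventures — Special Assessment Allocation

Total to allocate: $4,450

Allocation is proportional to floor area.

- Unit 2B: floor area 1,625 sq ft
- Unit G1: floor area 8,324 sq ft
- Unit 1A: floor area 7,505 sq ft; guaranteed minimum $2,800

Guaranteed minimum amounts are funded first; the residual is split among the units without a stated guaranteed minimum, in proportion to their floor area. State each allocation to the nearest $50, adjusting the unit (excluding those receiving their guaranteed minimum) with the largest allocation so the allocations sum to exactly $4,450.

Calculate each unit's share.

Fund the minimums — Unit 1A $2,800. Balance $1,650.
Balance split over remaining floor area 9,949: Unit 2B 269.50 → $250; Unit G1 1,380.50 → $1,400.

Unit 2B: $250 · Unit G1: $1,400 · Unit 1A: $2,800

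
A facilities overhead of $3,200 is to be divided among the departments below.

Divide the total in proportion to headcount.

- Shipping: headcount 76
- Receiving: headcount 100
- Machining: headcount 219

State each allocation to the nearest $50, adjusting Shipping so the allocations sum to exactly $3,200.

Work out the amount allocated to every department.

Sum of headcount: 395.
Pro-rata amounts: Shipping 76/395 × $3,200 = 615.70; Receiving 100/395 × $3,200 = 810.13; Machining 219/395 × $3,200 = 1,774.18.
After rounding ($50): Shipping $600; Receiving $800; Machining $1,750. Sum = $3,150.
Difference $3,200 − $3,150 = +$50 applied to Shipping: Shipping becomes $650.

Shipping: $650; Receiving: $800; Machining: $1,750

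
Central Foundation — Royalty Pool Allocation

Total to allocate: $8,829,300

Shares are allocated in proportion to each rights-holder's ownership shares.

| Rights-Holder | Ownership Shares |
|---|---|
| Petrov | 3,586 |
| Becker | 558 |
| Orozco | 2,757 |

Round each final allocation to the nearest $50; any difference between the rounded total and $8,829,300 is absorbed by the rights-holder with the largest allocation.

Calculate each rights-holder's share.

Petrov: $4,588,050; Becker: $713,900; Orozco: $3,527,350

Combined ownership shares = 6,901.
Raw shares: Petrov 3,586/6,901 × $8,829,300 = 4,588,011.85; Becker 558/6,901 × $8,829,300 = 713,918.19; Orozco 2,757/6,901 × $8,829,300 = 3,527,369.96.
At nearest $50: Petrov $4,588,000; Becker $713,900; Orozco $3,527,350. Sum = $8,829,250.
Difference $8,829,300 − $8,829,250 = +$50 applied to largest allocation (Petrov): Petrov becomes $4,588,050.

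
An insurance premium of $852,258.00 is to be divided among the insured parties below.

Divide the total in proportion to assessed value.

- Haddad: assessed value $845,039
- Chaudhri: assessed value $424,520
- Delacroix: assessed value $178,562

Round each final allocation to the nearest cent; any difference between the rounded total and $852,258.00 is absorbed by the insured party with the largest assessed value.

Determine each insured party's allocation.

Assessed value total: 845,039 + 424,520 + 178,562 = 1,448,121.
Raw shares: Haddad 497,328.0880; Chaudhri 249,841.3918; Delacroix 105,088.5202.
After rounding (cent): Haddad $497,328.09; Chaudhri $249,841.39; Delacroix $105,088.52. Sum = $852,258.00.
No rounding difference to absorb.

Haddad: $497,328.09 | Chaudhri: $249,841.39 | Delacroix: $105,088.52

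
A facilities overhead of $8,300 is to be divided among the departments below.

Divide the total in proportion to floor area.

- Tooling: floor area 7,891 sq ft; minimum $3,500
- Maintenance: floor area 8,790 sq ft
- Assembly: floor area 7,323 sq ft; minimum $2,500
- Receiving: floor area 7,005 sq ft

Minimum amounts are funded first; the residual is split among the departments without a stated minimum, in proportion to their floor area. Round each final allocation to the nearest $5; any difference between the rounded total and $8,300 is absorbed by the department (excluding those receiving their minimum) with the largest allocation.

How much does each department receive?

Tooling: $3,500; Maintenance: $1,280; Assembly: $2,500; Receiving: $1,020

Fund the minimums — Tooling $3,500; Assembly $2,500. Remaining pool $2,300.
Remaining pool split over remaining floor area 15,795: Maintenance 1,279.96 → $1,280; Receiving 1,020.04 → $1,020.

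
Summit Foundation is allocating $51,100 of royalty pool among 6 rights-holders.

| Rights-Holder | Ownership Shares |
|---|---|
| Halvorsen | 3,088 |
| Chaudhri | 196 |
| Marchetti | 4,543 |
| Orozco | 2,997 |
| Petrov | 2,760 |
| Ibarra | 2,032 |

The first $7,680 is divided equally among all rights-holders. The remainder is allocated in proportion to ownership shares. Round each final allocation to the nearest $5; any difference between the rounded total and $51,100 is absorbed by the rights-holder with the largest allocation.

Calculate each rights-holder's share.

Equal tier: $7,680 ÷ 6 = $1,280 apiece.
Remainder $43,420 by ownership shares (total 15,616): Halvorsen 8,586.13 → $8,585; Chaudhri 544.97 → $545; Marchetti 12,631.73 → $12,630; Orozco 8,333.10 → $8,335; Petrov 7,674.13 → $7,675; Ibarra 5,649.94 → $5,650.
Totals: Halvorsen $1,280 + $8,585 = $9,865; Chaudhri $1,280 + $545 = $1,825; Marchetti $1,280 + $12,630 = $13,910; Orozco $1,280 + $8,335 = $9,615; Petrov $1,280 + $7,675 = $8,955; Ibarra $1,280 + $5,650 = $6,930.

Halvorsen: $9,865 · Chaudhri: $1,825 · Marchetti: $13,910 · Orozco: $9,615 · Petrov: $8,955 · Ibarra: $6,930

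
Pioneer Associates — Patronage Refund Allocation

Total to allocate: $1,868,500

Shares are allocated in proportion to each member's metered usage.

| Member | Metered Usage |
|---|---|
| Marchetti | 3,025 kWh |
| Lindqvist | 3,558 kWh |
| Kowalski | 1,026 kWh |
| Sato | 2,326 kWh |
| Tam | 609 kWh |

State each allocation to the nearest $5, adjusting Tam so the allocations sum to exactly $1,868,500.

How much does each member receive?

Marchetti: $536,060 | Lindqvist: $630,510 | Kowalski: $181,815 | Sato: $412,190 | Tam: $107,925

Total metered usage = 10,544.
Proportional shares: Marchetti 3,025/10,544 × $1,868,500 = 536,059.61; Lindqvist 3,558/10,544 × $1,868,500 = 630,512.42; Kowalski 1,026/10,544 × $1,868,500 = 181,817.24; Sato 2,326/10,544 × $1,868,500 = 412,189.97; Tam 609/10,544 × $1,868,500 = 107,920.76.
At nearest $5: Marchetti $536,060; Lindqvist $630,510; Kowalski $181,815; Sato $412,190; Tam $107,920. Sum = $1,868,495.
Difference $1,868,500 − $1,868,495 = +$5 applied to Tam: Tam becomes $107,925.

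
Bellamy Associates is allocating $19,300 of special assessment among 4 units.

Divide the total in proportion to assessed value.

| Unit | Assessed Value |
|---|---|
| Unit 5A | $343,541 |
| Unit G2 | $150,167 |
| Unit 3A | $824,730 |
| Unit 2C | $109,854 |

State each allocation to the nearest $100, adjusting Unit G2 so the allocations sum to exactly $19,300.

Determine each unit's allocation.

Combined assessed value = 1,428,292.
Proportional shares: Unit 5A 343,541/1,428,292 × $19,300 = 4,642.15; Unit G2 150,167/1,428,292 × $19,300 = 2,029.15; Unit 3A 824,730/1,428,292 × $19,300 = 11,144.28; Unit 2C 109,854/1,428,292 × $19,300 = 1,484.42.
After rounding ($100): Unit 5A $4,600; Unit G2 $2,000; Unit 3A $11,100; Unit 2C $1,500. Sum = $19,200.
Difference $19,300 − $19,200 = +$100 applied to Unit G2: Unit G2 becomes $2,100.

Unit 5A: $4,600 · Unit G2: $2,100 · Unit 3A: $11,100 · Unit 2C: $1,500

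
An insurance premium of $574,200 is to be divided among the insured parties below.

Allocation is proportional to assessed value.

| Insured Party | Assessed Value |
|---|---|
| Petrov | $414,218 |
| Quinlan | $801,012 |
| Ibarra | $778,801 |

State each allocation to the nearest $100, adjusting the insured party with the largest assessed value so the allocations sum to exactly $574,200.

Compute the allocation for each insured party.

Assessed value total: 414,218 + 801,012 + 778,801 = 1,994,031.
Proportional shares: Petrov 119,277.97; Quinlan 230,658.95; Ibarra 224,263.08.
After rounding ($100): Petrov $119,300; Quinlan $230,700; Ibarra $224,300. Sum = $574,300.
Difference $574,200 − $574,300 = −$100 applied to largest assessed value (Quinlan): Quinlan becomes $230,600.

Petrov: $119,300 · Quinlan: $230,600 · Ibarra: $224,300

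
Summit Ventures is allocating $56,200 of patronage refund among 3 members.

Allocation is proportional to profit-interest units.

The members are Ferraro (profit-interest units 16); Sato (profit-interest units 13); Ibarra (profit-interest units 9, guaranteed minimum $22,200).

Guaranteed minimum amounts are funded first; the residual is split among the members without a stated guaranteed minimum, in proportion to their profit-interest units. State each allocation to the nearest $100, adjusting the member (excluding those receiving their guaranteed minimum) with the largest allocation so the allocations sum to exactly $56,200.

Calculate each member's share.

Ferraro: $18,800; Sato: $15,200; Ibarra: $22,200

Guaranteed amounts: Ibarra $22,200. Remaining pool $34,000.
Remaining pool split over remaining profit-interest units 29: Ferraro 18,758.62 → $18,800; Sato 15,241.38 → $15,200.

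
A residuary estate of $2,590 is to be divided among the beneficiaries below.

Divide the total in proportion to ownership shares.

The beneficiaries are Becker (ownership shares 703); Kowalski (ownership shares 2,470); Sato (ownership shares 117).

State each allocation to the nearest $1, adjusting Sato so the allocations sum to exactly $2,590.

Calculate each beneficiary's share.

Becker: $553; Kowalski: $1,944; Sato: $93

Total ownership shares = 3,290.
Unrounded shares: Becker 703/3,290 × $2,590 = 553.43; Kowalski 2,470/3,290 × $2,590 = 1,944.47; Sato 117/3,290 × $2,590 = 92.11.
At nearest $1: Becker $553; Kowalski $1,944; Sato $92. Sum = $2,589.
Difference $2,590 − $2,589 = +$1 applied to Sato: Sato becomes $93.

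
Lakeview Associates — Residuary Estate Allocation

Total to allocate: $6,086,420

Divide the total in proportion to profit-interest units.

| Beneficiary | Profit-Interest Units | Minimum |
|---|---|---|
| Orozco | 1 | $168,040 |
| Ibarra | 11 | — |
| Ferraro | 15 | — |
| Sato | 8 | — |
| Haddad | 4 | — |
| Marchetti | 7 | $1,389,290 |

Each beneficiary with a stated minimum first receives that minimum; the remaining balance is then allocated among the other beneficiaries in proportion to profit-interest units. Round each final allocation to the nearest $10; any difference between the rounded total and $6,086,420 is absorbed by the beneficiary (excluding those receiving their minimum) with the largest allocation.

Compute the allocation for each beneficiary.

Orozco: $168,040 | Ibarra: $1,311,050 | Ferraro: $1,787,800 | Sato: $953,490 | Haddad: $476,750 | Marchetti: $1,389,290

Fund the minimums — Orozco $168,040; Marchetti $1,389,290. Remaining pool $4,529,090.
Remaining pool split over remaining profit-interest units 38: Ibarra 1,311,052.37 → $1,311,050; Ferraro 1,787,798.68 → $1,787,800; Sato 953,492.63 → $953,490; Haddad 476,746.32 → $476,750.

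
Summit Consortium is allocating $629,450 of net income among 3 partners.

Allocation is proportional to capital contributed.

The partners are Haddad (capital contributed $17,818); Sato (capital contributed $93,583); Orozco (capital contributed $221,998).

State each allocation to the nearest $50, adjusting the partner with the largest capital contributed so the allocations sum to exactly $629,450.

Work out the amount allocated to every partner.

Capital contributed total: 333,399.
Proportional shares: Haddad 17,818/333,399 × $629,450 = 33,639.99; Sato 93,583/333,399 × $629,450 = 176,682.65; Orozco 221,998/333,399 × $629,450 = 419,127.36.
Rounded to nearest $50: Haddad $33,650; Sato $176,700; Orozco $419,150. Sum = $629,500.
Difference $629,450 − $629,500 = −$50 applied to largest capital contributed (Orozco): Orozco becomes $419,100.

Haddad: $33,650 · Sato: $176,700 · Orozco: $419,100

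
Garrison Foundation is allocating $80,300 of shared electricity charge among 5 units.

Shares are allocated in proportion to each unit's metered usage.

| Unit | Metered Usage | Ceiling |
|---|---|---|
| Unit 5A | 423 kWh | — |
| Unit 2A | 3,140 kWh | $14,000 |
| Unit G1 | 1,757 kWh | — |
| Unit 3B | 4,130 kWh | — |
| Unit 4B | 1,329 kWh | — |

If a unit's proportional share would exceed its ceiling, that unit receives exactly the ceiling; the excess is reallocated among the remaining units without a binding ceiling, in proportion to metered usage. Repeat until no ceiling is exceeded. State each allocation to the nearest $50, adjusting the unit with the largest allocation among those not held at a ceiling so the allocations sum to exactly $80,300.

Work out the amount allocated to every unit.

Metered usage total: 10,779.
Pro-rata shares before constraints: Unit 5A 3,151.21; Unit 2A 23,391.97; Unit G1 13,089.07; Unit 3B 30,767.14; Unit 4B 9,900.61.
Cap binds for Unit 2A ($14,000); residual $66,300 reallocated over remaining metered usage 7,639.
Remaining shares: Unit 5A 3,671.28 → $3,650; Unit G1 15,249.26 → $15,250; Unit 3B 35,844.87 → $35,850; Unit 4B 11,534.59 → $11,550.

Unit 5A: $3,650 | Unit 2A: $14,000 | Unit G1: $15,250 | Unit 3B: $35,850 | Unit 4B: $11,550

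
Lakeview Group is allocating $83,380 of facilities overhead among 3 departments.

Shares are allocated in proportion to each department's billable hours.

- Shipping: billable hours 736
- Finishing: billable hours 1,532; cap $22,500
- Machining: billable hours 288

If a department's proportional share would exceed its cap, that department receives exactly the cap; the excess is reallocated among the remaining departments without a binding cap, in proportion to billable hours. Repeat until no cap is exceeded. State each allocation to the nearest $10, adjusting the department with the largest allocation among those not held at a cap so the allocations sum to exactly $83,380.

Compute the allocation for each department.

Shipping: $43,760 · Finishing: $22,500 · Machining: $17,120

Sum of billable hours: 2,556.
Pro-rata shares before constraints: Shipping 24,009.26; Finishing 49,975.81; Machining 9,394.93.
Cap binds for Finishing ($22,500); remaining pool $60,880 reallocated over remaining billable hours 1,024.
Redistributed shares: Shipping 43,757.50 → $43,760; Machining 17,122.50 → $17,120.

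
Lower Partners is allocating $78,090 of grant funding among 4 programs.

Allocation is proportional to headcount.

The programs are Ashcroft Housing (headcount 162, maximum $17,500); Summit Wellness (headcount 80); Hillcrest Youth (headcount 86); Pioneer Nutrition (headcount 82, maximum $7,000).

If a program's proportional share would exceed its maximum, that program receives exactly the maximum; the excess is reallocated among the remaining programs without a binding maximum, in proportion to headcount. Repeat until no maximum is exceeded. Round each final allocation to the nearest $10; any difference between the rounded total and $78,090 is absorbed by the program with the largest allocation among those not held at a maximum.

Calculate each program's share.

Combined headcount = 410.
Proportional shares (ignoring caps): Ashcroft Housing 30,855.07; Summit Wellness 15,237.07; Hillcrest Youth 16,379.85; Pioneer Nutrition 15,618.00.
Held at cap: Ashcroft Housing ($17,500), Pioneer Nutrition ($7,000); residual $53,590 reallocated over remaining headcount 166.
Remaining shares: Summit Wellness 25,826.51 → $25,830; Hillcrest Youth 27,763.49 → $27,760.

Ashcroft Housing: $17,500 · Summit Wellness: $25,830 · Hillcrest Youth: $27,760 · Pioneer Nutrition: $7,000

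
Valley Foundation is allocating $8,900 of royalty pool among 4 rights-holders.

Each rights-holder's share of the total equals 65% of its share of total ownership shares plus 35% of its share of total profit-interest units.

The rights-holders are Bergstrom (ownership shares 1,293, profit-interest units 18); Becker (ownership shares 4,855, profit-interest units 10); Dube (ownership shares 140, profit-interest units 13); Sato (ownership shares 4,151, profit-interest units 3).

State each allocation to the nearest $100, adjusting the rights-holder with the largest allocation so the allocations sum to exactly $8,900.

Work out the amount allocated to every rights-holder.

Bergstrom: $2,000 · Becker: $3,400 · Dube: $1,000 · Sato: $2,500

Totals — ownership shares 10,439, profit-interest units 44.
Composite weights (65% ownership shares + 35% profit-interest units): Bergstrom 0.2237; Becker 0.3818; Dube 0.1121; Sato 0.2823.
Pro-rata amounts: Bergstrom 1,990.86; Becker 3,398.46; Dube 997.92; Sato 2,512.75.
After rounding ($100): Bergstrom $2,000; Becker $3,400; Dube $1,000; Sato $2,500. Sum = $8,900.
Sum already equals the total — no adjustment.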